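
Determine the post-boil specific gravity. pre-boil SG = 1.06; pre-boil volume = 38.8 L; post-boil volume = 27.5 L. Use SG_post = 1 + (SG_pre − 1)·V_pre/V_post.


pts_pre = (1.06 − 1)·1000 = 60.0000
pts_post = 60.0000·38.8/27.5 = 84.6545
SG_post = 1 + 84.6545/1000

1.0847


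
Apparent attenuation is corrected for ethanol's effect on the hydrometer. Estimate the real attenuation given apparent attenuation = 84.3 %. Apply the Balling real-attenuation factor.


RA = AA · 0.8192
RA = 84.3 · 0.8192

69.0586 %


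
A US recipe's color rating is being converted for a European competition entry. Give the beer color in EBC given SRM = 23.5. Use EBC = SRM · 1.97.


EBC = 23.5 · 1.97

46.2950 EBC


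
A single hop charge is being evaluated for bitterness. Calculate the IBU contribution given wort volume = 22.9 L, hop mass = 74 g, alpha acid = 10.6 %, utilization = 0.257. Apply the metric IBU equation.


IBU = (α/100)·mass·U·1000 / V
IBU = (10.6/100)·74·0.257·1000 / 22.9

88.0309 IBU


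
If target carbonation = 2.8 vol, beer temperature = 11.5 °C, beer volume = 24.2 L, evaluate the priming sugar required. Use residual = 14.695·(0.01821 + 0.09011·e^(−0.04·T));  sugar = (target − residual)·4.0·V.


residual = 14.695·(0.01821 + 0.09011·e^(−0.04·11.5)) = 1.1035
sugar = (2.8 − 1.1035)·4.0·24.2

164.2192 g


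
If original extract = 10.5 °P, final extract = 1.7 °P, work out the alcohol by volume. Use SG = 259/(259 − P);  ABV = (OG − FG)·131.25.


OG = 259/(259 − 10.5) = 1.0423
FG = 259/(259 − 1.7) = 1.0066
ABV = (1.0423 − 1.0066)·131.25

4.6786 % ABV


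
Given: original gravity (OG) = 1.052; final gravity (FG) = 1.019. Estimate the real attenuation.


AA = (OG−FG)/(OG−1)·100;  RA = AA·0.8192
AA = (1.052 − 1.019)/(1.052 − 1)·100 = 63.4615
RA = 63.4615·0.8192

51.9877 %


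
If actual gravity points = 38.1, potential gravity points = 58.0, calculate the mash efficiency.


efficiency = actual / potential × 100
efficiency = 38.1 / 58.0 × 100

65.6897 %


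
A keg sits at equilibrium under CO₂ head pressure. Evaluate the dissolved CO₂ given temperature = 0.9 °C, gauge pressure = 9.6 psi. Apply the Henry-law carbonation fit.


vols = (P + 14.695)·(0.01821 + 0.09011·e^(−0.04·T))
vols = (9.6 + 14.695)·(0.01821 + 0.09011·e^(−0.04·0.9))

2.5542 volumes


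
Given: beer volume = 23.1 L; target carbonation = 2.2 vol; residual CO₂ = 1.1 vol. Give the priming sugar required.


sugar = (target − residual)·4.0·V
sugar = (2.2 − 1.1)·4.0·23.1

101.6400 g


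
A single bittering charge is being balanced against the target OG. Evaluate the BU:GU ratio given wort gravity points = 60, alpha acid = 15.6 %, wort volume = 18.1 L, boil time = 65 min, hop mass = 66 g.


U = 1.65·0.000125^(GP/1000)·(1−e^(−0.04t))/4.15;  IBU = (α/100)·m·U·1000/V;  BU:GU = IBU/GP
U = 1.65·0.000125^(60/1000)·(1−e^(−0.04·65))/4.15 = 0.2147
IBU = (15.6/100)·66·0.2147·1000/18.1 = 122.1021
BU:GU = 122.1021/60

2.0350


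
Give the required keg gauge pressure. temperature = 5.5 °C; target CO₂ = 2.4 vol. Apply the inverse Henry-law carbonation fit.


psi = vols/(0.01821 + 0.09011·e^(−0.04·T)) − 14.695
psi = 2.4/(0.01821 + 0.09011·e^(−0.04·5.5)) − 14.695

11.8170 psi


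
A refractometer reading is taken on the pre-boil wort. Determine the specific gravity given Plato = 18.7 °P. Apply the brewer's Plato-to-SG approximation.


SG = 259/(259 − P)
SG = 259/(259 − 18.7)

1.0778


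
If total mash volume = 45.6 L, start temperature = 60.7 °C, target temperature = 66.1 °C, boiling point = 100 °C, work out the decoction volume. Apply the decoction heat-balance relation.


V_dec = V_total·(T_target − T_start)/(T_boil − T_start)
V_dec = 45.6·(66.1 − 60.7)/(100 − 60.7)

6.2656 L


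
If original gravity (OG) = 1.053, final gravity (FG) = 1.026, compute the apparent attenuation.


AA = (OG − FG)/(OG − 1) · 100
AA = (1.053 − 1.026)/(1.053 − 1) · 100

50.9434 %


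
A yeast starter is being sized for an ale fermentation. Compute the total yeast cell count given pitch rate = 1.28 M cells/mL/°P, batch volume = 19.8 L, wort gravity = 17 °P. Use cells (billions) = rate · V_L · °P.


cells = 1.28 · 19.8 · 17

430.8480 billion cells


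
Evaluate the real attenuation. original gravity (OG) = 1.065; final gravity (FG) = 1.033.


AA = (OG−FG)/(OG−1)·100;  RA = AA·0.8192
AA = (1.065 − 1.033)/(1.065 − 1)·100 = 49.2308
RA = 49.2308·0.8192

40.3298 %


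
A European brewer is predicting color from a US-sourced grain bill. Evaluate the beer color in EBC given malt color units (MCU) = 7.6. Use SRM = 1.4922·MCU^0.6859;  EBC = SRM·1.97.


SRM = 1.4922·7.6^0.6859 = 5.9976
EBC = 5.9976·1.97

11.8153 EBC


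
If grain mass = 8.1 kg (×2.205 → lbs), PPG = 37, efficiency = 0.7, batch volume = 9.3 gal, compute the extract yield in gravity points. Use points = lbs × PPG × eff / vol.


lbs = 8.1 × 2.205 = 17.8605
points = 17.8605 × 37 × 0.7 / 9.3

49.7405 points


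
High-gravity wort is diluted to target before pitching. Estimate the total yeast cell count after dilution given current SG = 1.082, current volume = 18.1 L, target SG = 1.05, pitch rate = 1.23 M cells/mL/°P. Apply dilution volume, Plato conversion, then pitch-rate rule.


V_w = V·((SG_c−1)/(SG_t−1)−1);  °P = 259 − 259/SG_t;  cells = rate·(V+V_w)·°P
V_w = 18.1·((1.082−1)/(1.05−1)−1) = 11.5840
V_final = 18.1 + 11.5840 = 29.6840
°P = 259 − 259/1.05 = 12.3333
cells = 1.23·29.6840·12.3333

450.3063 billion cells


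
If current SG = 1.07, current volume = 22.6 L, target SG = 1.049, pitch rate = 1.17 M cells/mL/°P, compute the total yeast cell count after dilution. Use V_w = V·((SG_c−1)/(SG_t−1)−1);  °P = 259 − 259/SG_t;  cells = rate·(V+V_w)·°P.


V_w = 22.6·((1.07−1)/(1.049−1)−1) = 9.6857
V_final = 22.6 + 9.6857 = 32.2857
°P = 259 − 259/1.049 = 12.0982
cells = 1.17·32.2857·12.0982

457.0004 billion cells


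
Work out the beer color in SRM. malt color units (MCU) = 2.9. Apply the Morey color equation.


SRM = 1.4922 · MCU^0.6859
SRM = 1.4922 · 2.9^0.6859

3.0973 SRM


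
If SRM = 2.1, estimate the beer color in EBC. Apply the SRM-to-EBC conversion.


EBC = SRM · 1.97
EBC = 2.1 · 1.97

4.1370 EBC


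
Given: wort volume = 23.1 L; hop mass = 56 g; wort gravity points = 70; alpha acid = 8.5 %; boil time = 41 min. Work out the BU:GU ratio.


U = 1.65·0.000125^(GP/1000)·(1−e^(−0.04t))/4.15;  IBU = (α/100)·m·U·1000/V;  BU:GU = IBU/GP
U = 1.65·0.000125^(70/1000)·(1−e^(−0.04·41))/4.15 = 0.1708
IBU = (8.5/100)·56·0.1708·1000/23.1 = 35.2014
BU:GU = 35.2014/70

0.5029


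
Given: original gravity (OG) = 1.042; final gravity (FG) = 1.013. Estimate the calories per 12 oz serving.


ABW = (OG−FG)·131.25·0.79/FG;  °P = 259 − 259/SG (for OG→OE and FG→AE);  RE = 0.1808·OE + 0.8192·AE;  Cal = (6.9·ABW + 4·(RE−0.1))·FG·3.55
ABW = (1.042 − 1.013)·131.25·0.79/1.013 = 2.9683
OE = 259 − 259/1.042 = 10.4395 °P
AE = 259 − 259/1.013 = 3.3238 °P
RE = 0.1808·10.4395 + 0.8192·3.3238 = 4.6103 °P
Cal = (6.9·2.9683 + 4·(4.6103−0.1))·1.013·3.55

138.5341 kcal


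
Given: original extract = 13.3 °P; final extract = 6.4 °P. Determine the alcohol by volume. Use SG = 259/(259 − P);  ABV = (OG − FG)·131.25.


OG = 259/(259 − 13.3) = 1.0541
FG = 259/(259 − 6.4) = 1.0253
ABV = (1.0541 − 1.0253)·131.25

3.7793 % ABV


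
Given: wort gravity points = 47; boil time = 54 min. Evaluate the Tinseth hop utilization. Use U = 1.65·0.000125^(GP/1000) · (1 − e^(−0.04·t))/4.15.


bigness = 1.65·0.000125^(47/1000) = 1.0815
boil_factor = (1 − e^(−0.04·54))/4.15 = 0.2132
U = 1.0815 · 0.2132

0.2306


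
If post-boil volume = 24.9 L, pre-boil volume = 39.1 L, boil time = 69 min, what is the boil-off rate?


rate = (V_pre − V_post) / (t_min/60)
rate = (39.1 − 24.9) / (69/60)

12.3478 L/hr


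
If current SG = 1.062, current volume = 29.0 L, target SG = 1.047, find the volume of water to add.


V_water = V·((SG_curr − 1)/(SG_target − 1) − 1)
V_water = 29.0·((1.062 − 1)/(1.047 − 1) − 1)

9.2553 L


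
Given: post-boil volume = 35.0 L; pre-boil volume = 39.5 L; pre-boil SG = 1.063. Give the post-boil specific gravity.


SG_post = 1 + (SG_pre − 1)·V_pre/V_post
pts_pre = (1.063 − 1)·1000 = 63.0000
pts_post = 63.0000·39.5/35.0 = 71.1000
SG_post = 1 + 71.1000/1000

1.0711


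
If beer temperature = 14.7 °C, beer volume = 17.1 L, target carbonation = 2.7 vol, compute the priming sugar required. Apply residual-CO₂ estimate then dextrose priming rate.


residual = 14.695·(0.01821 + 0.09011·e^(−0.04·T));  sugar = (target − residual)·4.0·V
residual = 14.695·(0.01821 + 0.09011·e^(−0.04·14.7)) = 1.0031
sugar = (2.7 − 1.0031)·4.0·17.1

116.0688 g


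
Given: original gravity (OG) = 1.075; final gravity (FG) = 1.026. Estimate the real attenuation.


AA = (OG−FG)/(OG−1)·100;  RA = AA·0.8192
AA = (1.075 − 1.026)/(1.075 − 1)·100 = 65.3333
RA = 65.3333·0.8192

53.5211 %


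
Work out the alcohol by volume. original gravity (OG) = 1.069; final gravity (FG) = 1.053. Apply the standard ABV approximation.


ABV = (OG − FG) · 131.25
ABV = (1.069 − 1.053) · 131.25

2.1000 % ABV


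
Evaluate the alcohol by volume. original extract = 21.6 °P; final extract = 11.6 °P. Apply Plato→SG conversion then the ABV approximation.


SG = 259/(259 − P);  ABV = (OG − FG)·131.25
OG = 259/(259 − 21.6) = 1.0910
FG = 259/(259 − 11.6) = 1.0469
ABV = (1.0910 − 1.0469)·131.25

5.7879 % ABV


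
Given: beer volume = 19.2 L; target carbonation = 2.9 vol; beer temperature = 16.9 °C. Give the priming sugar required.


residual = 14.695·(0.01821 + 0.09011·e^(−0.04·T));  sugar = (target − residual)·4.0·V
residual = 14.695·(0.01821 + 0.09011·e^(−0.04·16.9)) = 0.9411
sugar = (2.9 − 0.9411)·4.0·19.2

150.4412 g


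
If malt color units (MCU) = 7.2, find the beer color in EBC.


SRM = 1.4922·MCU^0.6859;  EBC = SRM·1.97
SRM = 1.4922·7.2^0.6859 = 5.7792
EBC = 5.7792·1.97

11.3851 EBC


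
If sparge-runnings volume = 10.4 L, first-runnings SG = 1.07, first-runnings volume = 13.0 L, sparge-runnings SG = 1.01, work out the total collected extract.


total = Σ (SG_i − 1)·1000·V_i
first = (1.07 − 1)·1000·13.0 = 910.0000
sparge = (1.01 − 1)·1000·10.4 = 104.0000
total = 910.0000 + 104.0000

1014.0000 gravity·L


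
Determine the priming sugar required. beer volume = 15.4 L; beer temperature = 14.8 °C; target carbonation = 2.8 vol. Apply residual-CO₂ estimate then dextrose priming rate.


residual = 14.695·(0.01821 + 0.09011·e^(−0.04·T));  sugar = (target − residual)·4.0·V
residual = 14.695·(0.01821 + 0.09011·e^(−0.04·14.8)) = 1.0002
sugar = (2.8 − 1.0002)·4.0·15.4

110.8707 g


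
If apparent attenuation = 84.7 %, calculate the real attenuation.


RA = AA · 0.8192
RA = 84.7 · 0.8192

69.3862 %


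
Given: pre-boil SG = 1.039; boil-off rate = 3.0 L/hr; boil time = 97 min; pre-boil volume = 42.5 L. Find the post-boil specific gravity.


V_post = V_pre − rate·(t/60);  SG_post = 1 + (SG_pre−1)·V_pre/V_post
V_post = 42.5 − 3.0·(97/60) = 37.6500
SG_post = 1 + (1.039 − 1)·42.5/37.6500

1.0440


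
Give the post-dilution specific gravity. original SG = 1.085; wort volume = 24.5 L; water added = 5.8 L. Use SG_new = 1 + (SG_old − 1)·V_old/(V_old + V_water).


pts = (1.085 − 1)·1000·24.5/(24.5 + 5.8) = 68.7294
SG_new = 1 + 68.7294/1000

1.0687


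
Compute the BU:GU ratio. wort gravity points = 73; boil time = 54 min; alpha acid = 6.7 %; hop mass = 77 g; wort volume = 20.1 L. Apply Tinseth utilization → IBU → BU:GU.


U = 1.65·0.000125^(GP/1000)·(1−e^(−0.04t))/4.15;  IBU = (α/100)·m·U·1000/V;  BU:GU = IBU/GP
U = 1.65·0.000125^(73/1000)·(1−e^(−0.04·54))/4.15 = 0.1825
IBU = (6.7/100)·77·0.1825·1000/20.1 = 46.8450
BU:GU = 46.8450/73

0.6417


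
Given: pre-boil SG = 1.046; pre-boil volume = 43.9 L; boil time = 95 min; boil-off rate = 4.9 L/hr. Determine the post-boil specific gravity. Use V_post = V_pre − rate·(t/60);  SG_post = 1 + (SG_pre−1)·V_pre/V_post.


V_post = 43.9 − 4.9·(95/60) = 36.1417
SG_post = 1 + (1.046 − 1)·43.9/36.1417

1.0559


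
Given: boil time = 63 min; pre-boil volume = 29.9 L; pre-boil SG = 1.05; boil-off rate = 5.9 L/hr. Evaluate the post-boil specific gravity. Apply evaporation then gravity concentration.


V_post = V_pre − rate·(t/60);  SG_post = 1 + (SG_pre−1)·V_pre/V_post
V_post = 29.9 − 5.9·(63/60) = 23.7050
SG_post = 1 + (1.05 − 1)·29.9/23.7050

1.0631


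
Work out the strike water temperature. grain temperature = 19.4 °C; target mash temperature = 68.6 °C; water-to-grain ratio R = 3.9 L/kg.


T_strike = (0.41/R)·(T_mash − T_grain) + T_mash
T_strike = (0.41/3.9)·(68.6 − 19.4) + 68.6

73.7723 °C


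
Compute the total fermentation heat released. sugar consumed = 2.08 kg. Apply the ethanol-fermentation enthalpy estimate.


Q = m_sugar · 590 kJ/kg
Q = 2.08 · 590

1227.2000 kJ


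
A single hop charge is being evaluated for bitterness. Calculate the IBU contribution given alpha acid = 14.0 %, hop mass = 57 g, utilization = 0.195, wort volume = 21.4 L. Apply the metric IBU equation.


IBU = (α/100)·mass·U·1000 / V
IBU = (14.0/100)·57·0.195·1000 / 21.4

72.7150 IBU


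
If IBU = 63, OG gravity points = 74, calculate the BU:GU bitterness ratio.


BU:GU = IBU / OG_points
BU:GU = 63 / 74

0.8514


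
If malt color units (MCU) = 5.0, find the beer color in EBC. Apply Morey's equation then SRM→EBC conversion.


SRM = 1.4922·MCU^0.6859;  EBC = SRM·1.97
SRM = 1.4922·5.0^0.6859 = 4.5004
EBC = 4.5004·1.97

8.8658 EBC


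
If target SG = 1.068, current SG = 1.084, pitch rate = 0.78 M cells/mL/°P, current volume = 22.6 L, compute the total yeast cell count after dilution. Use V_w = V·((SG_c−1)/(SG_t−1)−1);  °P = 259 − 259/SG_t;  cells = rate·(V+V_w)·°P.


V_w = 22.6·((1.084−1)/(1.068−1)−1) = 5.3176
V_final = 22.6 + 5.3176 = 27.9176
°P = 259 − 259/1.068 = 16.4906
cells = 0.78·27.9176·16.4906

359.0962 billion cells


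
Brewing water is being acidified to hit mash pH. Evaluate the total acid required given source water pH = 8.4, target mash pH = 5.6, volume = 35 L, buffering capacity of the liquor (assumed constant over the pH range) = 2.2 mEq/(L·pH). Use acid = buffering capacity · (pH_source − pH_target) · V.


acid = 2.2 · (8.4 − 5.6) · 35

215.6000 mEq


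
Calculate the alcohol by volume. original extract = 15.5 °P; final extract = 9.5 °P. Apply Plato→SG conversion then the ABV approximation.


SG = 259/(259 − P);  ABV = (OG − FG)·131.25
OG = 259/(259 − 15.5) = 1.0637
FG = 259/(259 − 9.5) = 1.0381
ABV = (1.0637 − 1.0381)·131.25

3.3572 % ABV


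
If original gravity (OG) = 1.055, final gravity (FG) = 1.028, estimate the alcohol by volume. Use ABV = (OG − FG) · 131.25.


ABV = (1.055 − 1.028) · 131.25

3.5437 % ABV


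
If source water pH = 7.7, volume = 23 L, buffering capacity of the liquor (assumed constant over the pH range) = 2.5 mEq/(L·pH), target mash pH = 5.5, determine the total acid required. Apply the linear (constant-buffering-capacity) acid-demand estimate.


acid = buffering capacity · (pH_source − pH_target) · V
acid = 2.5 · (7.7 − 5.5) · 23

126.5000 mEq


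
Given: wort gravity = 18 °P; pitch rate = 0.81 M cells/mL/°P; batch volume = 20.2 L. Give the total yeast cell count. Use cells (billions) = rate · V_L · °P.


cells = 0.81 · 20.2 · 18

294.5160 billion cells


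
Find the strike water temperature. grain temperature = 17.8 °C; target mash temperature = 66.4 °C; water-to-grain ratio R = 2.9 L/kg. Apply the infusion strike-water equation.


T_strike = (0.41/R)·(T_mash − T_grain) + T_mash
T_strike = (0.41/2.9)·(66.4 − 17.8) + 66.4

73.2710 °C


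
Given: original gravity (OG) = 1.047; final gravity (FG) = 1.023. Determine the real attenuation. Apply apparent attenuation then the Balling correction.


AA = (OG−FG)/(OG−1)·100;  RA = AA·0.8192
AA = (1.047 − 1.023)/(1.047 − 1)·100 = 51.0638
RA = 51.0638·0.8192

41.8315 %


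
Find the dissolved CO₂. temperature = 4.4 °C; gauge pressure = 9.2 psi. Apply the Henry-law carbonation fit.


vols = (P + 14.695)·(0.01821 + 0.09011·e^(−0.04·T))
vols = (9.2 + 14.695)·(0.01821 + 0.09011·e^(−0.04·4.4))

2.2408 volumes


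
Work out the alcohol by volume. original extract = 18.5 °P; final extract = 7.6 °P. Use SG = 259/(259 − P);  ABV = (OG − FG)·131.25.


OG = 259/(259 − 18.5) = 1.0769
FG = 259/(259 − 7.6) = 1.0302
ABV = (1.0769 − 1.0302)·131.25

6.1284 % ABV


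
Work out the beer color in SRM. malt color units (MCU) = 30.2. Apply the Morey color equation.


SRM = 1.4922 · MCU^0.6859
SRM = 1.4922 · 30.2^0.6859

15.4513 SRM


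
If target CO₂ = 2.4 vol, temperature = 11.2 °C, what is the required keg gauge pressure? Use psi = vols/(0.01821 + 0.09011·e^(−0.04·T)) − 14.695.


psi = 2.4/(0.01821 + 0.09011·e^(−0.04·11.2)) − 14.695

16.9749 psi


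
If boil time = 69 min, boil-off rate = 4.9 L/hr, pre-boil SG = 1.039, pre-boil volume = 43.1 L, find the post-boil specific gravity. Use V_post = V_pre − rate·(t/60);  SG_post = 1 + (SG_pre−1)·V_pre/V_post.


V_post = 43.1 − 4.9·(69/60) = 37.4650
SG_post = 1 + (1.039 − 1)·43.1/37.4650

1.0449


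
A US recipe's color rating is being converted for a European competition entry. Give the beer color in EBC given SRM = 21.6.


EBC = SRM · 1.97
EBC = 21.6 · 1.97

42.5520 EBC


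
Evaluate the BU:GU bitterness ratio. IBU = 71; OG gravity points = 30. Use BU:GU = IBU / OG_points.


BU:GU = 71 / 30

2.3667


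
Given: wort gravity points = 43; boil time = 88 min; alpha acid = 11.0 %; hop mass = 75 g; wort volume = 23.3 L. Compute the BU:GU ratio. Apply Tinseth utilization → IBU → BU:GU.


U = 1.65·0.000125^(GP/1000)·(1−e^(−0.04t))/4.15;  IBU = (α/100)·m·U·1000/V;  BU:GU = IBU/GP
U = 1.65·0.000125^(43/1000)·(1−e^(−0.04·88))/4.15 = 0.2622
IBU = (11.0/100)·75·0.2622·1000/23.3 = 92.8222
BU:GU = 92.8222/43

2.1587


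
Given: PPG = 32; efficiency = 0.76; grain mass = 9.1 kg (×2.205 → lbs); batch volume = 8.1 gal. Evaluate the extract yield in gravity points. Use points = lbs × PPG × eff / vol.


lbs = 9.1 × 2.205 = 20.0655
points = 20.0655 × 32 × 0.76 / 8.1

60.2460 points


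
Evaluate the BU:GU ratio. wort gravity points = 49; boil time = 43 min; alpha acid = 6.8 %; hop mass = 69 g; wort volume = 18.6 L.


U = 1.65·0.000125^(GP/1000)·(1−e^(−0.04t))/4.15;  IBU = (α/100)·m·U·1000/V;  BU:GU = IBU/GP
U = 1.65·0.000125^(49/1000)·(1−e^(−0.04·43))/4.15 = 0.2101
IBU = (6.8/100)·69·0.2101·1000/18.6 = 53.0075
BU:GU = 53.0075/49

1.0818


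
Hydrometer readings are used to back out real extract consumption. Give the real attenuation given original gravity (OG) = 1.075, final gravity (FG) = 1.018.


AA = (OG−FG)/(OG−1)·100;  RA = AA·0.8192
AA = (1.075 − 1.018)/(1.075 − 1)·100 = 76.0000
RA = 76.0000·0.8192

62.2592 %


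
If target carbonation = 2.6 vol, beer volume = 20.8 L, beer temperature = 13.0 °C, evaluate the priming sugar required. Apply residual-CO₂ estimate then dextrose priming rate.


residual = 14.695·(0.01821 + 0.09011·e^(−0.04·T));  sugar = (target − residual)·4.0·V
residual = 14.695·(0.01821 + 0.09011·e^(−0.04·13.0)) = 1.0548
sugar = (2.6 − 1.0548)·4.0·20.8

128.5573 g


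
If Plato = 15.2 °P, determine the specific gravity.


SG = 259/(259 − P)
SG = 259/(259 − 15.2)

1.0623


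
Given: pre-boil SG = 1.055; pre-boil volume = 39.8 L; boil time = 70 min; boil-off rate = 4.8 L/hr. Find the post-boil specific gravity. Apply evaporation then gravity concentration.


V_post = V_pre − rate·(t/60);  SG_post = 1 + (SG_pre−1)·V_pre/V_post
V_post = 39.8 − 4.8·(70/60) = 34.2000
SG_post = 1 + (1.055 − 1)·39.8/34.2000

1.0640


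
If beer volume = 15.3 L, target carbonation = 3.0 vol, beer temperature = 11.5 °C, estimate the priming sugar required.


residual = 14.695·(0.01821 + 0.09011·e^(−0.04·T));  sugar = (target − residual)·4.0·V
residual = 14.695·(0.01821 + 0.09011·e^(−0.04·11.5)) = 1.1035
sugar = (3.0 − 1.1035)·4.0·15.3

116.0645 g


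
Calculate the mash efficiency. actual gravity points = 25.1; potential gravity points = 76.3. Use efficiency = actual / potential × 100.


efficiency = 25.1 / 76.3 × 100

32.8965 %


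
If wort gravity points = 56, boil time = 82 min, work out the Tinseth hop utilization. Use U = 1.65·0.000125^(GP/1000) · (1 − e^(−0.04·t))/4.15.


bigness = 1.65·0.000125^(56/1000) = 0.9975
boil_factor = (1 − e^(−0.04·82))/4.15 = 0.2319
U = 0.9975 · 0.2319

0.2313


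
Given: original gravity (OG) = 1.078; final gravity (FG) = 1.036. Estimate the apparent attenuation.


AA = (OG − FG)/(OG − 1) · 100
AA = (1.078 − 1.036)/(1.078 − 1) · 100

53.8462 %


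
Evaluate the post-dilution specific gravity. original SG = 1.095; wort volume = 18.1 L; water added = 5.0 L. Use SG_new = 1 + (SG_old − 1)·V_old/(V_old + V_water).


pts = (1.095 − 1)·1000·18.1/(18.1 + 5.0) = 74.4372
SG_new = 1 + 74.4372/1000

1.0744


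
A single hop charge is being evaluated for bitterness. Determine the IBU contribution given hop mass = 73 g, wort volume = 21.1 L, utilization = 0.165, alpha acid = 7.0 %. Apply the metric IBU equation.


IBU = (α/100)·mass·U·1000 / V
IBU = (7.0/100)·73·0.165·1000 / 21.1

39.9597 IBU


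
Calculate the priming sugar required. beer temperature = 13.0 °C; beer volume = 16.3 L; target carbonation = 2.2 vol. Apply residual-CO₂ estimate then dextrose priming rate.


residual = 14.695·(0.01821 + 0.09011·e^(−0.04·T));  sugar = (target − residual)·4.0·V
residual = 14.695·(0.01821 + 0.09011·e^(−0.04·13.0)) = 1.0548
sugar = (2.2 − 1.0548)·4.0·16.3

74.6644 g


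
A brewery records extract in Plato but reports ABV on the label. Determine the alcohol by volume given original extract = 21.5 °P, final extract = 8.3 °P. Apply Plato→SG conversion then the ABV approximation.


SG = 259/(259 − P);  ABV = (OG − FG)·131.25
OG = 259/(259 − 21.5) = 1.0905
FG = 259/(259 − 8.3) = 1.0331
ABV = (1.0905 − 1.0331)·131.25

7.5362 % ABV


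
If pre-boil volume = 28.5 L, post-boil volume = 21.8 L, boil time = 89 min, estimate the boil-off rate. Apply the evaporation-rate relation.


rate = (V_pre − V_post) / (t_min/60)
rate = (28.5 − 21.8) / (89/60)

4.5169 L/hr


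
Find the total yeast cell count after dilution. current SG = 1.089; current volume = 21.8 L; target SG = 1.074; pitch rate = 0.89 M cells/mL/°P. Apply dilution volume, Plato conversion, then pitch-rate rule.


V_w = V·((SG_c−1)/(SG_t−1)−1);  °P = 259 − 259/SG_t;  cells = rate·(V+V_w)·°P
V_w = 21.8·((1.089−1)/(1.074−1)−1) = 4.4189
V_final = 21.8 + 4.4189 = 26.2189
°P = 259 − 259/1.074 = 17.8454
cells = 0.89·26.2189·17.8454

416.4204 billion cells


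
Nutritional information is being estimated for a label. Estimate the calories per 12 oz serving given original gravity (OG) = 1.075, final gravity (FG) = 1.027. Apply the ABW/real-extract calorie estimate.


ABW = (OG−FG)·131.25·0.79/FG;  °P = 259 − 259/SG (for OG→OE and FG→AE);  RE = 0.1808·OE + 0.8192·AE;  Cal = (6.9·ABW + 4·(RE−0.1))·FG·3.55
ABW = (1.075 − 1.027)·131.25·0.79/1.027 = 4.8462
OE = 259 − 259/1.075 = 18.0698 °P
AE = 259 − 259/1.027 = 6.8092 °P
RE = 0.1808·18.0698 + 0.8192·6.8092 = 8.8451 °P
Cal = (6.9·4.8462 + 4·(8.8451−0.1))·1.027·3.55

249.4445 kcal


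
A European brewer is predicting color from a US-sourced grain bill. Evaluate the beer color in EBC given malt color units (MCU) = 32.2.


SRM = 1.4922·MCU^0.6859;  EBC = SRM·1.97
SRM = 1.4922·32.2^0.6859 = 16.1460
EBC = 16.1460·1.97

31.8077 EBC


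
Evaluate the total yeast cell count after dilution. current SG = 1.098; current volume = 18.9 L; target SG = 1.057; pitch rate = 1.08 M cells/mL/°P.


V_w = V·((SG_c−1)/(SG_t−1)−1);  °P = 259 − 259/SG_t;  cells = rate·(V+V_w)·°P
V_w = 18.9·((1.098−1)/(1.057−1)−1) = 13.5947
V_final = 18.9 + 13.5947 = 32.4947
°P = 259 − 259/1.057 = 13.9669
cells = 1.08·32.4947·13.9669

490.1584 billion cells


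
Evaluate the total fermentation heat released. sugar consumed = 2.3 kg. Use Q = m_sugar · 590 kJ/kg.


Q = 2.3 · 590

1357.0000 kJ


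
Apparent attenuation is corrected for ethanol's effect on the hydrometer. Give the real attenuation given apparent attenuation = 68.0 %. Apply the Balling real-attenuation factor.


RA = AA · 0.8192
RA = 68.0 · 0.8192

55.7056 %


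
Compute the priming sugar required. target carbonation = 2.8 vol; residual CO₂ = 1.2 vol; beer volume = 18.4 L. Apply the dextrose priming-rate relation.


sugar = (target − residual)·4.0·V
sugar = (2.8 − 1.2)·4.0·18.4

117.7600 g


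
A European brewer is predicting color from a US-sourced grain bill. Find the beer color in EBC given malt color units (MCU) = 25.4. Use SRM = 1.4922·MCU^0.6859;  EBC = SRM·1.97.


SRM = 1.4922·25.4^0.6859 = 13.7215
EBC = 13.7215·1.97

27.0314 EBC


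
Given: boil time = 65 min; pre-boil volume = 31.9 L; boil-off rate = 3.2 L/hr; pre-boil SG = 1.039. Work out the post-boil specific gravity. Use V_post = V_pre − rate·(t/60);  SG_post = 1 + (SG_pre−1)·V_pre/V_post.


V_post = 31.9 − 3.2·(65/60) = 28.4333
SG_post = 1 + (1.039 − 1)·31.9/28.4333

1.0438


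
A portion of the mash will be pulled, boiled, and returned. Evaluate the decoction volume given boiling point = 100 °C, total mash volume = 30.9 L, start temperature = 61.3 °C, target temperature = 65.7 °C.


V_dec = V_total·(T_target − T_start)/(T_boil − T_start)
V_dec = 30.9·(65.7 − 61.3)/(100 − 61.3)

3.5132 L


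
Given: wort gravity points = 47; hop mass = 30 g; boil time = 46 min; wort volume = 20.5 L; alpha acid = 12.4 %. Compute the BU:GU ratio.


U = 1.65·0.000125^(GP/1000)·(1−e^(−0.04t))/4.15;  IBU = (α/100)·m·U·1000/V;  BU:GU = IBU/GP
U = 1.65·0.000125^(47/1000)·(1−e^(−0.04·46))/4.15 = 0.2192
IBU = (12.4/100)·30·0.2192·1000/20.5 = 39.7805
BU:GU = 39.7805/47

0.8464


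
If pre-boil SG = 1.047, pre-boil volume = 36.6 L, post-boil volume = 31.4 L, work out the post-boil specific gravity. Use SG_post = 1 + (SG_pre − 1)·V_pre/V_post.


pts_pre = (1.047 − 1)·1000 = 47.0000
pts_post = 47.0000·36.6/31.4 = 54.7834
SG_post = 1 + 54.7834/1000

1.0548


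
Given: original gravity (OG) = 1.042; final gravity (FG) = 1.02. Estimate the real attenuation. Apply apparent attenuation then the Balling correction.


AA = (OG−FG)/(OG−1)·100;  RA = AA·0.8192
AA = (1.042 − 1.02)/(1.042 − 1)·100 = 52.3810
RA = 52.3810·0.8192

42.9105 %


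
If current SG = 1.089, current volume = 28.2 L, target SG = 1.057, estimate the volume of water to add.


V_water = V·((SG_curr − 1)/(SG_target − 1) − 1)
V_water = 28.2·((1.089 − 1)/(1.057 − 1) − 1)

15.8316 L


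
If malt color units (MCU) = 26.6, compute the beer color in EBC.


SRM = 1.4922·MCU^0.6859;  EBC = SRM·1.97
SRM = 1.4922·26.6^0.6859 = 14.1629
EBC = 14.1629·1.97

27.9010 EBC


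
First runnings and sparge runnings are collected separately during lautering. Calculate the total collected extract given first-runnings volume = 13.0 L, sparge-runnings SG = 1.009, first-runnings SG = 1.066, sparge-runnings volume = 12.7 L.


total = Σ (SG_i − 1)·1000·V_i
first = (1.066 − 1)·1000·13.0 = 858.0000
sparge = (1.009 − 1)·1000·12.7 = 114.3000
total = 858.0000 + 114.3000

972.3000 gravity·L


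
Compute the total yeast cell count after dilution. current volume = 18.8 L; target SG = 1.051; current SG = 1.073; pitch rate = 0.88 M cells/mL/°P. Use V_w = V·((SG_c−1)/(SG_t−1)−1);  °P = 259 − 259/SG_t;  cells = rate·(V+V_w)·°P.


V_w = 18.8·((1.073−1)/(1.051−1)−1) = 8.1098
V_final = 18.8 + 8.1098 = 26.9098
°P = 259 − 259/1.051 = 12.5680
cells = 0.88·26.9098·12.5680

297.6188 billion cells


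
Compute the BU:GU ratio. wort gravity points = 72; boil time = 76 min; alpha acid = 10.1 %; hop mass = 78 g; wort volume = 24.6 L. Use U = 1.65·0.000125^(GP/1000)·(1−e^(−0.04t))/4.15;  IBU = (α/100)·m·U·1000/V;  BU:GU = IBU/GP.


U = 1.65·0.000125^(72/1000)·(1−e^(−0.04·76))/4.15 = 0.1982
IBU = (10.1/100)·78·0.1982·1000/24.6 = 63.4756
BU:GU = 63.4756/72

0.8816


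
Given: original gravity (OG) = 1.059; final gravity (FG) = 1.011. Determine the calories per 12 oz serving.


ABW = (OG−FG)·131.25·0.79/FG;  °P = 259 − 259/SG (for OG→OE and FG→AE);  RE = 0.1808·OE + 0.8192·AE;  Cal = (6.9·ABW + 4·(RE−0.1))·FG·3.55
ABW = (1.059 − 1.011)·131.25·0.79/1.011 = 4.9228
OE = 259 − 259/1.059 = 14.4297 °P
AE = 259 − 259/1.011 = 2.8180 °P
RE = 0.1808·14.4297 + 0.8192·2.8180 = 4.9174 °P
Cal = (6.9·4.9228 + 4·(4.9174−0.1))·1.011·3.55

191.0710 kcal


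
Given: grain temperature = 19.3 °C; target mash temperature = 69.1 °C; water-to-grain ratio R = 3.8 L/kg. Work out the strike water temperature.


T_strike = (0.41/R)·(T_mash − T_grain) + T_mash
T_strike = (0.41/3.8)·(69.1 − 19.3) + 69.1

74.4732 °C


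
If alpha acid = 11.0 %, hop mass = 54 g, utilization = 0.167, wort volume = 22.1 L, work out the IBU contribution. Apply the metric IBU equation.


IBU = (α/100)·mass·U·1000 / V
IBU = (11.0/100)·54·0.167·1000 / 22.1

44.8860 IBU


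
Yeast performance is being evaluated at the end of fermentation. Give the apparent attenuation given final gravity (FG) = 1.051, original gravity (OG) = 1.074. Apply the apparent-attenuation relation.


AA = (OG − FG)/(OG − 1) · 100
AA = (1.074 − 1.051)/(1.074 − 1) · 100

31.0811 %


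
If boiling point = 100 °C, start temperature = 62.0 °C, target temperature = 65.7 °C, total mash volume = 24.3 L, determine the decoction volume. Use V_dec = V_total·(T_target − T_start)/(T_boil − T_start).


V_dec = 24.3·(65.7 − 62.0)/(100 − 62.0)

2.3661 L


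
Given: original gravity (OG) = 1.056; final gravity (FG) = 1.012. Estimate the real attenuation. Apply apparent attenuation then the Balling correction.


AA = (OG−FG)/(OG−1)·100;  RA = AA·0.8192
AA = (1.056 − 1.012)/(1.056 − 1)·100 = 78.5714
RA = 78.5714·0.8192

64.3657 %


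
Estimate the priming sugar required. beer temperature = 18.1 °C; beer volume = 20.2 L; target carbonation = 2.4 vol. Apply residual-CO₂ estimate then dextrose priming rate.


residual = 14.695·(0.01821 + 0.09011·e^(−0.04·T));  sugar = (target − residual)·4.0·V
residual = 14.695·(0.01821 + 0.09011·e^(−0.04·18.1)) = 0.9096
sugar = (2.4 − 0.9096)·4.0·20.2

120.4272 g


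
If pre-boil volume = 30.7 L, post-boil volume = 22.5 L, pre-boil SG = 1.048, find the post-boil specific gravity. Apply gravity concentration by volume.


SG_post = 1 + (SG_pre − 1)·V_pre/V_post
pts_pre = (1.048 − 1)·1000 = 48.0000
pts_post = 48.0000·30.7/22.5 = 65.4933
SG_post = 1 + 65.4933/1000

1.0655


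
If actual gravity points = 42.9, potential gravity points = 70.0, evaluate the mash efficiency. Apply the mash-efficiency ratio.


efficiency = actual / potential × 100
efficiency = 42.9 / 70.0 × 100

61.2857 %


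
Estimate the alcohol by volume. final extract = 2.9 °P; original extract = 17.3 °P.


SG = 259/(259 − P);  ABV = (OG − FG)·131.25
OG = 259/(259 − 17.3) = 1.0716
FG = 259/(259 − 2.9) = 1.0113
ABV = (1.0716 − 1.0113)·131.25

7.9082 % ABV


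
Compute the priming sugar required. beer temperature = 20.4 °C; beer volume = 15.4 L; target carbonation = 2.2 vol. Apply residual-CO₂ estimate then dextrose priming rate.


residual = 14.695·(0.01821 + 0.09011·e^(−0.04·T));  sugar = (target − residual)·4.0·V
residual = 14.695·(0.01821 + 0.09011·e^(−0.04·20.4)) = 0.8531
sugar = (2.2 − 0.8531)·4.0·15.4

82.9667 g


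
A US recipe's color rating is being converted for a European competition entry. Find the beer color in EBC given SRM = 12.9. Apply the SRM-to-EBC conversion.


EBC = SRM · 1.97
EBC = 12.9 · 1.97

25.4130 EBC


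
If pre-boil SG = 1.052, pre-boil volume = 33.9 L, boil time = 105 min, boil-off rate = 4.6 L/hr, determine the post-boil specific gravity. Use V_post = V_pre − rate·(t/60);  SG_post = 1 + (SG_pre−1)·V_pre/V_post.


V_post = 33.9 − 4.6·(105/60) = 25.8500
SG_post = 1 + (1.052 − 1)·33.9/25.8500

1.0682


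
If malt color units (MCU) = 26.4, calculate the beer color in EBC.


SRM = 1.4922·MCU^0.6859;  EBC = SRM·1.97
SRM = 1.4922·26.4^0.6859 = 14.0898
EBC = 14.0898·1.97

27.7569 EBC


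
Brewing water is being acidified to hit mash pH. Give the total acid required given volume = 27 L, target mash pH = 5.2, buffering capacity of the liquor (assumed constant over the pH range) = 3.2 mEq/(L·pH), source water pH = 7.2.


acid = buffering capacity · (pH_source − pH_target) · V
acid = 3.2 · (7.2 − 5.2) · 27

172.8000 mEq


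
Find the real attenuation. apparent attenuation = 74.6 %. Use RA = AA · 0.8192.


RA = 74.6 · 0.8192

61.1123 %


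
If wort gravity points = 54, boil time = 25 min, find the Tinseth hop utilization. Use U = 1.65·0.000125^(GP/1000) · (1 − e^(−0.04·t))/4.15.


bigness = 1.65·0.000125^(54/1000) = 1.0156
boil_factor = (1 − e^(−0.04·25))/4.15 = 0.1523
U = 1.0156 · 0.1523

0.1547


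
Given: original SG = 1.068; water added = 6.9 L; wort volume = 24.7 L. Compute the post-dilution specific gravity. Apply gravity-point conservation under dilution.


SG_new = 1 + (SG_old − 1)·V_old/(V_old + V_water)
pts = (1.068 − 1)·1000·24.7/(24.7 + 6.9) = 53.1519
SG_new = 1 + 53.1519/1000

1.0532


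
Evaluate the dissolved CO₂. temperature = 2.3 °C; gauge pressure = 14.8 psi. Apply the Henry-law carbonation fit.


vols = (P + 14.695)·(0.01821 + 0.09011·e^(−0.04·T))
vols = (14.8 + 14.695)·(0.01821 + 0.09011·e^(−0.04·2.3))

2.9613 volumes


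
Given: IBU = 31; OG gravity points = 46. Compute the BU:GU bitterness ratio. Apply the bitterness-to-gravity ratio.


BU:GU = IBU / OG_points
BU:GU = 31 / 46

0.6739


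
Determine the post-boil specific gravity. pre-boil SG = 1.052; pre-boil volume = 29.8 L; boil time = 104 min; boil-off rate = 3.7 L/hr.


V_post = V_pre − rate·(t/60);  SG_post = 1 + (SG_pre−1)·V_pre/V_post
V_post = 29.8 − 3.7·(104/60) = 23.3867
SG_post = 1 + (1.052 − 1)·29.8/23.3867

1.0663


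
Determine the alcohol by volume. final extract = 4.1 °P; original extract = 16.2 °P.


SG = 259/(259 − P);  ABV = (OG − FG)·131.25
OG = 259/(259 − 16.2) = 1.0667
FG = 259/(259 − 4.1) = 1.0161
ABV = (1.0667 − 1.0161)·131.25

6.6461 % ABV


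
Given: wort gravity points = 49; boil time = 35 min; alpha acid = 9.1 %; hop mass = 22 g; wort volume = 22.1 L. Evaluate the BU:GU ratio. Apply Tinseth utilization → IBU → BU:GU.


U = 1.65·0.000125^(GP/1000)·(1−e^(−0.04t))/4.15;  IBU = (α/100)·m·U·1000/V;  BU:GU = IBU/GP
U = 1.65·0.000125^(49/1000)·(1−e^(−0.04·35))/4.15 = 0.1928
IBU = (9.1/100)·22·0.1928·1000/22.1 = 17.4696
BU:GU = 17.4696/49

0.3565


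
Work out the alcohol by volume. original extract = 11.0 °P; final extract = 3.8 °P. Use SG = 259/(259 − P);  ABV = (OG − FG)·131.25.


OG = 259/(259 − 11.0) = 1.0444
FG = 259/(259 − 3.8) = 1.0149
ABV = (1.0444 − 1.0149)·131.25

3.8672 % ABV


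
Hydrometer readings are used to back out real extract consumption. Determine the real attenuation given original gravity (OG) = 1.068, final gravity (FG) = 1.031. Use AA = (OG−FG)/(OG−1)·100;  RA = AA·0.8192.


AA = (1.068 − 1.031)/(1.068 − 1)·100 = 54.4118
RA = 54.4118·0.8192

44.5741 %


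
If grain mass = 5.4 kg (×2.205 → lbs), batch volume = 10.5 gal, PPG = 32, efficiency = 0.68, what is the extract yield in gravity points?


points = lbs × PPG × eff / vol
lbs = 5.4 × 2.205 = 11.9070
points = 11.9070 × 32 × 0.68 / 10.5

24.6758 points


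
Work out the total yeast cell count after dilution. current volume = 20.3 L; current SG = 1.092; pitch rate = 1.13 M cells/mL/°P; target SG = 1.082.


V_w = V·((SG_c−1)/(SG_t−1)−1);  °P = 259 − 259/SG_t;  cells = rate·(V+V_w)·°P
V_w = 20.3·((1.092−1)/(1.082−1)−1) = 2.4756
V_final = 20.3 + 2.4756 = 22.7756
°P = 259 − 259/1.082 = 19.6285
cells = 1.13·22.7756·19.6285

505.1668 billion cells


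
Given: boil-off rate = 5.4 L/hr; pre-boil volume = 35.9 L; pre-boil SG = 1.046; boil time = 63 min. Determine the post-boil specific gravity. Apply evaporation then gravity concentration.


V_post = V_pre − rate·(t/60);  SG_post = 1 + (SG_pre−1)·V_pre/V_post
V_post = 35.9 − 5.4·(63/60) = 30.2300
SG_post = 1 + (1.046 − 1)·35.9/30.2300

1.0546


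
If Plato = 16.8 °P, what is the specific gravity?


SG = 259/(259 − P)
SG = 259/(259 − 16.8)

1.0694


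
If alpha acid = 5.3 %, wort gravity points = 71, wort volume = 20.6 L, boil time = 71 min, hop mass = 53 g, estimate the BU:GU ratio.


U = 1.65·0.000125^(GP/1000)·(1−e^(−0.04t))/4.15;  IBU = (α/100)·m·U·1000/V;  BU:GU = IBU/GP
U = 1.65·0.000125^(71/1000)·(1−e^(−0.04·71))/4.15 = 0.1978
IBU = (5.3/100)·53·0.1978·1000/20.6 = 26.9684
BU:GU = 26.9684/71

0.3798


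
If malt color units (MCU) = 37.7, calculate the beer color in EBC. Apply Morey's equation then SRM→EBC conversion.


SRM = 1.4922·MCU^0.6859;  EBC = SRM·1.97
SRM = 1.4922·37.7^0.6859 = 17.9903
EBC = 17.9903·1.97

35.4410 EBC


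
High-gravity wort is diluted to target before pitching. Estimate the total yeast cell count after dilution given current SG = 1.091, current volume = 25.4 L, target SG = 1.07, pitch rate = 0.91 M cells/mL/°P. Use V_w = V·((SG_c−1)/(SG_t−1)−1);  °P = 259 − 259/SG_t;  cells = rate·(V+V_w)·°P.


V_w = 25.4·((1.091−1)/(1.07−1)−1) = 7.6200
V_final = 25.4 + 7.6200 = 33.0200
°P = 259 − 259/1.07 = 16.9439
cells = 0.91·33.0200·16.9439

509.1345 billion cells


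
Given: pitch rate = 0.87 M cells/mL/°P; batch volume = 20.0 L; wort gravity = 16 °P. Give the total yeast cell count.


cells (billions) = rate · V_L · °P
cells = 0.87 · 20.0 · 16

278.4000 billion cells


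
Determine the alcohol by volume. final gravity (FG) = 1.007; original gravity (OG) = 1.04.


ABV = (OG − FG) · 131.25
ABV = (1.04 − 1.007) · 131.25

4.3313 % ABV


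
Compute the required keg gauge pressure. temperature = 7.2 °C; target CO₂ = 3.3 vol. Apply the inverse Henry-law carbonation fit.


psi = vols/(0.01821 + 0.09011·e^(−0.04·T)) − 14.695
psi = 3.3/(0.01821 + 0.09011·e^(−0.04·7.2)) − 14.695

23.7795 psi


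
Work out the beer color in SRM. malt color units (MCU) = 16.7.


SRM = 1.4922 · MCU^0.6859
SRM = 1.4922 · 16.7^0.6859

10.2917 SRM


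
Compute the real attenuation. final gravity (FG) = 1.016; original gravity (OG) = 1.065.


AA = (OG−FG)/(OG−1)·100;  RA = AA·0.8192
AA = (1.065 − 1.016)/(1.065 − 1)·100 = 75.3846
RA = 75.3846·0.8192

61.7551 %


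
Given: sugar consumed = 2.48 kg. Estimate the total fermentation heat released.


Q = m_sugar · 590 kJ/kg
Q = 2.48 · 590

1463.2000 kJ


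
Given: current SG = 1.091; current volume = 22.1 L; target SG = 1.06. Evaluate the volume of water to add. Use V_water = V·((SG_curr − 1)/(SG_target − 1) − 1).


V_water = 22.1·((1.091 − 1)/(1.06 − 1) − 1)

11.4183 L
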